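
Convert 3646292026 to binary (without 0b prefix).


3646292026 = 11011001010101100000000000111010 in binary

11011001010101100000000000111010


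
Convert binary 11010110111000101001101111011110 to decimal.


11010110111000101001101111011110 in decimal = 3605175262

3605175262


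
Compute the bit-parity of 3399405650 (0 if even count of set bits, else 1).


0b11001010100111101101000001010010 has 15 ones => parity 1

1


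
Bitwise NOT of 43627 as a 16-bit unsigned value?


~0b1010101001101011 = 0b101010110010100 = 21908 (16-bit unsigned)

21908


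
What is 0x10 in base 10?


10 hex = 16 decimal

16


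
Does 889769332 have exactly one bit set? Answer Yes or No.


0b110101000010001100110101110100. Multiple bits set => No

No


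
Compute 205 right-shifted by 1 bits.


0b11001101 >> 1 = 0b1100110 = 102

102


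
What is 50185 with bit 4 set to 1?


50185 | (1 << 4) = 50185 | 16 = 50201

50201


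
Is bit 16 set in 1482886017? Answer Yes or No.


0b1011000011000110000101110000001, bit 16 = 1. Yes

Yes


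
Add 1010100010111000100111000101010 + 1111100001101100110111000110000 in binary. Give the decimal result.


1010100010111000100111000101010 + 1111100001101100110111000110000 = 11010000100100101011110001011010 = 3499277402

3499277402


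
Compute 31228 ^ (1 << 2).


31228 ^ (1 << 2) = 31228 ^ 4 = 31224

31224


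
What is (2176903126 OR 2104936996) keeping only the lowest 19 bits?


Step 1: 2176903126 | 2104936996 = 4260818934
Step 2: 4260818934 & 524287 = 454646

454646


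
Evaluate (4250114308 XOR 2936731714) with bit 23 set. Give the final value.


Step 1: 4250114308 ^ 2936731714 = 1381589318
Step 2: 1381589318 | (1 << 23) = 1381589318 | 8388608 = 1389977926

1389977926


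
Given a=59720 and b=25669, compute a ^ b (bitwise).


59720 ^ 25669 = 36109

36109


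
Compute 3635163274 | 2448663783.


0b11011000101011000011000010001010 | 0b10010001111100111010010011100111 = 0b11011001111111111011010011101111 = 3657413871

3657413871


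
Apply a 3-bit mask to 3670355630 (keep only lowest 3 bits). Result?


3670355630 & 7 = 6

6


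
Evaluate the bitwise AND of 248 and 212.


0b11111000 & 0b11010100 = 0b11010000 = 208

208


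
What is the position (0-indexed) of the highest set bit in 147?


0b10010011. Highest set bit at position 7

7


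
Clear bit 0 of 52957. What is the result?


52957 & ~(1 << 0) = 52956

52956


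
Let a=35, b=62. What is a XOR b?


35 ^ 62 = 29

29


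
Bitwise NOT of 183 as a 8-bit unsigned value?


~0b10110111 = 0b1001000 = 72 (8-bit unsigned)

72


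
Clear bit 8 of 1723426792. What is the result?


1723426792 & ~(1 << 8) = 1723426536

1723426536


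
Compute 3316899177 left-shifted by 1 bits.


0b11000101101100111101110101101001 << 1 = 0b110001011011001111011101011010010 = 6633798354

6633798354


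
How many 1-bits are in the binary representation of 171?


0b10101011 has 5 set bits

5


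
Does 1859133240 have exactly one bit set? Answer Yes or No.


0b1101110110100000001111100111000. Multiple bits set => No

No


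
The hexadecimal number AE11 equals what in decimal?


AE11 hex = 44561 decimal

44561


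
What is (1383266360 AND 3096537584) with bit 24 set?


Step 1: 1383266360 & 3096537584 = 269510704
Step 2: 269510704 | (1 << 24) = 269510704 | 16777216 = 286287920

286287920


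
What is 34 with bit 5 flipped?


34 ^ (1 << 5) = 34 ^ 32 = 2

2


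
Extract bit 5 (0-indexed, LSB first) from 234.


0b11101010, position 5 = 1

1


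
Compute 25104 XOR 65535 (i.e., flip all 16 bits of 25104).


25104 ^ 65535 = 40431

40431


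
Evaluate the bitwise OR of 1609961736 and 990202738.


0b1011111111101100001000100001000 | 0b111011000001010100101101110010 = 0b1111111111101110101101101111010 = 2146917242

2146917242


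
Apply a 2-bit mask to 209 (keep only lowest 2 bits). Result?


209 & 3 = 1

1


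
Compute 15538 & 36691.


0b11110010110010 & 0b1000111101010011 = 0b110000010010 = 3090

3090


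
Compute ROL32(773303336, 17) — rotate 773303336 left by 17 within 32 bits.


Rotate 0b101110000101111010110000101000 left by 17 (32-bit) = 0b1011000010100000101110000101111 = 1481661487

1481661487


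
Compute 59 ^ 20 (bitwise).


0b111011 ^ 0b10100 = 0b101111 = 47

47


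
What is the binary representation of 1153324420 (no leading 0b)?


1153324420 = 1000100101111100101010110000100 in binary

1000100101111100101010110000100


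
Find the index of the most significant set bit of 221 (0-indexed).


0b11011101. Highest set bit at position 7

7


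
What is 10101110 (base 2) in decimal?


10101110 in decimal = 174

174


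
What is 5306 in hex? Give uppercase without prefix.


5306 = 14BA hex

14BA


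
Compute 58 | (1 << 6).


58 | (1 << 6) = 58 | 64 = 122

122


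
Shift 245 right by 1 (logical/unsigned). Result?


0b11110101 >> 1 = 0b1111010 = 122

122


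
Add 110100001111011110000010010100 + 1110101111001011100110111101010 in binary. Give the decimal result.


110100001111011110000010010100 + 1110101111001011100110111101010 = 10101010001000111010111001111110 = 2854465150

2854465150


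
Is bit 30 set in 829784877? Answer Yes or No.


0b110001011101011000001100101101, bit 30 = 0. No

No


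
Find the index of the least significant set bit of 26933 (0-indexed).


0b110100100110101. Lowest set bit at position 0

0


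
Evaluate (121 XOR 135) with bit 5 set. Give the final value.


Step 1: 121 ^ 135 = 254
Step 2: 254 | (1 << 5) = 254 | 32 = 254

254


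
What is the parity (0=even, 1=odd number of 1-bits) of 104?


0b1101000 has 3 ones => parity 1

1


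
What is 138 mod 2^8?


138 & 255 = 138

138


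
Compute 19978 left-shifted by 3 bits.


0b100111000001010 << 3 = 0b100111000001010000 = 159824

159824


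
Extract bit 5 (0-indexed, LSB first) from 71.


0b1000111, position 5 = 0

0


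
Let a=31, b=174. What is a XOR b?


31 ^ 174 = 177

177


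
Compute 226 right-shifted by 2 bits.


0b11100010 >> 2 = 0b111000 = 56

56


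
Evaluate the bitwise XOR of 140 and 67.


0b10001100 ^ 0b1000011 = 0b11001111 = 207

207


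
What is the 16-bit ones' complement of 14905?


14905 ^ 65535 = 50630

50630


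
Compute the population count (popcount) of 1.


0b1 has 1 set bits

1


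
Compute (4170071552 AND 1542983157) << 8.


Step 1: 4170071552 & 1542983157 = 1485310976
Step 2: 1485310976 << 8 = 380239609856

380239609856


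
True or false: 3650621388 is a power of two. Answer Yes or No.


0b11011001100110000000111111001100. Multiple bits set => No

No


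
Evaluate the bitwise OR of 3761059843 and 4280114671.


0b11100000001011010011100000000011 | 0b11111111000111010101110111101111 = 0b11111111001111010111110111101111 = 4282220015

4282220015


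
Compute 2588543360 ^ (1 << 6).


2588543360 ^ (1 << 6) = 2588543360 ^ 64 = 2588543424

2588543424


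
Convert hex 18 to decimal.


18 hex = 24 decimal

24


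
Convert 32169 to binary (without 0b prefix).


32169 = 111110110101001 in binary

111110110101001


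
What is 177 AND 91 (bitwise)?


0b10110001 & 0b1011011 = 0b10001 = 17

17


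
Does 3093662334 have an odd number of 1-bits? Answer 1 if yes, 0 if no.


0b10111000011001011000101001111110 has 17 ones => parity 1

1


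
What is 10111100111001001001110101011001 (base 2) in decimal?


10111100111001001001110101011001 in decimal = 3169099097

3169099097


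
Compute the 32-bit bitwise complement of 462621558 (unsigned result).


~0b11011100100110000101101110110 = 0b11100100011011001111010010001001 = 3832345737 (32-bit unsigned)

3832345737


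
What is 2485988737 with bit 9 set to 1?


2485988737 | (1 << 9) = 2485988737 | 512 = 2485989249

2485989249


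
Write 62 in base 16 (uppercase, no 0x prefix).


62 = 3E hex

3E


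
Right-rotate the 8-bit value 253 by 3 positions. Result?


Rotate 0b11111101 right by 3 (8-bit) = 0b10111111 = 191

191


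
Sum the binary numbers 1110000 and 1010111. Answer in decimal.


1110000 + 1010111 = 11000111 = 199

199


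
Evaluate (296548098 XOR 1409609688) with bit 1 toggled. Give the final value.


Step 1: 296548098 ^ 1409609688 = 1168644314
Step 2: 1168644314 ^ (1 << 1) = 1168644314 ^ 2 = 1168644312

1168644312


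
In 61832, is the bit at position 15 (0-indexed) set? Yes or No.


0b1111000110001000, bit 15 = 1. Yes

Yes


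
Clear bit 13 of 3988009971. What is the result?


3988009971 & ~(1 << 13) = 3988001779

3988001779


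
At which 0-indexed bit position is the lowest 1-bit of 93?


0b1011101. Lowest set bit at position 0

0


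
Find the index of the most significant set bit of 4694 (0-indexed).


0b1001001010110. Highest set bit at position 12

12


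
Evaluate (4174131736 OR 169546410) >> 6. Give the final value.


Step 1: 4174131736 | 169546410 = 4208931514
Step 2: 4208931514 >> 6 = 65764554

65764554


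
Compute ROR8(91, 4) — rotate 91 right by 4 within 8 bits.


Rotate 0b1011011 right by 4 (8-bit) = 0b10110101 = 181

181


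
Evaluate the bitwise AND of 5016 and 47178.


0b1001110011000 & 0b1011100001001010 = 0b1000000001000 = 4104

4104


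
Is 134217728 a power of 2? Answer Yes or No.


0b1000000000000000000000000000. Only one bit set => Yes

Yes


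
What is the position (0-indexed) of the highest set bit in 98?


0b1100010. Highest set bit at position 6

6


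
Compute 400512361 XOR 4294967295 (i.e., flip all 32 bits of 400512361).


400512361 ^ 4294967295 = 3894454934

3894454934


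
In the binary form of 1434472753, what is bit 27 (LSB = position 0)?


0b1010101100000000101000100110001, position 27 = 0

0


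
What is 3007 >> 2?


0b101110111111 >> 2 = 0b1011101111 = 751

751


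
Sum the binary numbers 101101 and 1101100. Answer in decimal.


101101 + 1101100 = 10011001 = 153

153


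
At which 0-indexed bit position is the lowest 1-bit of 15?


0b1111. Lowest set bit at position 0

0


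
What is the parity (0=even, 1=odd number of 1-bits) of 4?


0b100 has 1 ones => parity 1

1


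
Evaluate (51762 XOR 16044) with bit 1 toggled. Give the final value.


Step 1: 51762 ^ 16044 = 62622
Step 2: 62622 ^ (1 << 1) = 62622 ^ 2 = 62620

62620


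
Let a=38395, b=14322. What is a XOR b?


38395 ^ 14322 = 41481

41481


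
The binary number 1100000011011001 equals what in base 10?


1100000011011001 in decimal = 49369

49369


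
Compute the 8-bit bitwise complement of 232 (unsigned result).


~0b11101000 = 0b10111 = 23 (8-bit unsigned)

23


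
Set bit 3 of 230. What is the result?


230 | (1 << 3) = 230 | 8 = 238

238


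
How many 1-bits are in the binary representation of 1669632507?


0b1100011100001001001000111111011 has 16 set bits

16


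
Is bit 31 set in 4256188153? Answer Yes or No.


0b11111101101100000100011011111001, bit 31 = 1. Yes

Yes


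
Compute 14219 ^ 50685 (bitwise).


0b11011110001011 ^ 0b1100010111111101 = 0b1111001001110110 = 62070

62070


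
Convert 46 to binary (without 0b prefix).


46 = 101110 in binary

101110


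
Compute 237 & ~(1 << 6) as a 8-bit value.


237 & ~(1 << 6) = 173

173


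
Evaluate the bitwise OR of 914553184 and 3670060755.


0b110110100000101111100101100000 | 0b11011010110000001010111011010011 = 0b11111110110000101111111111110011 = 4274192371

4274192371


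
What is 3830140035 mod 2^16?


3830140035 & 65535 = 19587

19587


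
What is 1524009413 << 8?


0b1011010110101101000100111000101 << 8 = 0b101101011010110100010011100010100000000 = 390146409728

390146409728


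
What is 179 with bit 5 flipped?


179 ^ (1 << 5) = 179 ^ 32 = 147

147


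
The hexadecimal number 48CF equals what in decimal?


48CF hex = 18639 decimal

18639


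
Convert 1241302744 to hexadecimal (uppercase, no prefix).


1241302744 = 49FCC6D8 hex

49FCC6D8


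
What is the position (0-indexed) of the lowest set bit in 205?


0b11001101. Lowest set bit at position 0

0


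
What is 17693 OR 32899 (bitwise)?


0b100010100011101 | 0b1000000010000011 = 0b1100010110011111 = 50591

50591


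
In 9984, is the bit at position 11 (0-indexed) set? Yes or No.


0b10011100000000, bit 11 = 0. No

No


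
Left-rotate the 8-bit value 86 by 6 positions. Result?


Rotate 0b1010110 left by 6 (8-bit) = 0b10010101 = 149

149


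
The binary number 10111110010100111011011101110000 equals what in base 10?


10111110010100111011011101110000 in decimal = 3193157488

3193157488


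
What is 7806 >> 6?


0b1111001111110 >> 6 = 0b1111001 = 121

121


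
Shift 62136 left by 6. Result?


0b1111001010111000 << 6 = 0b1111001010111000000000 = 3976704

3976704


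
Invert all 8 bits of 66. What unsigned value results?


66 ^ 255 = 189

189


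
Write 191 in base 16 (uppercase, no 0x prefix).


191 = BF hex

BF


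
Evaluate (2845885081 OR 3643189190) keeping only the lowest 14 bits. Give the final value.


Step 1: 2845885081 | 3643189190 = 4188465119
Step 2: 4188465119 & 16383 = 10207

10207


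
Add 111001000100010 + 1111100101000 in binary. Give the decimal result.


111001000100010 + 1111100101000 = 1001000101001010 = 37194

37194


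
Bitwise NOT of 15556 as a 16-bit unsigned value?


~0b11110011000100 = 0b1100001100111011 = 49979 (16-bit unsigned)

49979


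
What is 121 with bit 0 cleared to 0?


121 & ~(1 << 0) = 120

120


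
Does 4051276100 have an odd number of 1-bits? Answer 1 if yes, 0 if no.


0b11110001011110011001000101000100 has 15 ones => parity 1

1


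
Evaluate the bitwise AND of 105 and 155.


0b1101001 & 0b10011011 = 0b1001 = 9

9


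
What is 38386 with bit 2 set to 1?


38386 | (1 << 2) = 38386 | 4 = 38390

38390


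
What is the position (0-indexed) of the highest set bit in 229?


0b11100101. Highest set bit at position 7

7


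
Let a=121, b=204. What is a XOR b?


121 ^ 204 = 181

181


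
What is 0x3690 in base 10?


3690 hex = 13968 decimal

13968


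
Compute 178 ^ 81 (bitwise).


0b10110010 ^ 0b1010001 = 0b11100011 = 227

227


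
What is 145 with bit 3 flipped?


145 ^ (1 << 3) = 145 ^ 8 = 153

153


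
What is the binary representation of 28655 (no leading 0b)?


28655 = 110111111101111 in binary

110111111101111


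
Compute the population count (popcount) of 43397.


0b1010100110000101 has 7 set bits

7


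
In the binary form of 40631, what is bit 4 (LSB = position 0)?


0b1001111010110111, position 4 = 1

1


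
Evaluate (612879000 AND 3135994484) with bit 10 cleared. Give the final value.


Step 1: 612879000 & 3135994484 = 545475088
Step 2: 545475088 & ~(1 << 10) = 545475088

545475088


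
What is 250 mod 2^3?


250 & 7 = 2

2


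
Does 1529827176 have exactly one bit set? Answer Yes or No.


0b1011011001011110100111101101000. Multiple bits set => No

No


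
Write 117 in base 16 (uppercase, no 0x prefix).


117 = 75 hex

75


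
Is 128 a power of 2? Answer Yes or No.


0b10000000. Only one bit set => Yes

Yes


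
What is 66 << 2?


0b1000010 << 2 = 0b100001000 = 264

264


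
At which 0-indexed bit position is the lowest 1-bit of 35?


0b100011. Lowest set bit at position 0

0


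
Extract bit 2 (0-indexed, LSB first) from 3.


0b11, position 2 = 0

0


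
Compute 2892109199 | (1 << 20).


2892109199 | (1 << 20) = 2892109199 | 1048576 = 2893157775

2893157775


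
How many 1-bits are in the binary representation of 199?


0b11000111 has 5 set bits

5


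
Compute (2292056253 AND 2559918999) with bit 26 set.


Step 1: 2292056253 & 2559918999 = 2291400853
Step 2: 2291400853 | (1 << 26) = 2291400853 | 67108864 = 2358509717

2358509717


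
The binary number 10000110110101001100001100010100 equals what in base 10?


10000110110101001100001100010100 in decimal = 2262090516

2262090516


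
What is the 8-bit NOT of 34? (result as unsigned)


~0b100010 = 0b11011101 = 221 (8-bit unsigned)

221


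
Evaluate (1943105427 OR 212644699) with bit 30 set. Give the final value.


Step 1: 1943105427 | 212644699 = 2147352539
Step 2: 2147352539 | (1 << 30) = 2147352539 | 1073741824 = 2147352539

2147352539


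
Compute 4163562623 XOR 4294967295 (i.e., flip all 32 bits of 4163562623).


4163562623 ^ 4294967295 = 131404672

131404672


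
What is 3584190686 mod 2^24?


3584190686 & 16777215 = 10643678

10643678


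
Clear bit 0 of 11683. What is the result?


11683 & ~(1 << 0) = 11682

11682


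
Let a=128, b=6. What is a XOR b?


128 ^ 6 = 134

134


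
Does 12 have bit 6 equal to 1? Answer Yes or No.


0b1100, bit 6 = 0. No

No


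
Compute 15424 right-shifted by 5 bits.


0b11110001000000 >> 5 = 0b111100010 = 482

482


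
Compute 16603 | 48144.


0b100000011011011 | 0b1011110000010000 = 0b1111110011011011 = 64731

64731


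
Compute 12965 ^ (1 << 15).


12965 ^ (1 << 15) = 12965 ^ 32768 = 45733

45733


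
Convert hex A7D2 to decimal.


A7D2 hex = 42962 decimal

42962


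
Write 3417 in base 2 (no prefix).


3417 = 110101011001 in binary

110101011001


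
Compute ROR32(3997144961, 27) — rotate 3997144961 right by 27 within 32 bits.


Rotate 0b11101110001111111001011110000001 right by 27 (32-bit) = 0b11000111111100101111000000111101 = 3354587197

3354587197


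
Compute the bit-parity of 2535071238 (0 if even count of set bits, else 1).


0b10010111000110100001111000000110 has 14 ones => parity 0

0


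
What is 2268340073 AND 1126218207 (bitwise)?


0b10000111001101000001111101101001 & 0b1000011001000001011100111011111 = 0b11001000000001100101001001 = 52435273

52435273


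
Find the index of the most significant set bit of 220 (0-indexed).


0b11011100. Highest set bit at position 7

7


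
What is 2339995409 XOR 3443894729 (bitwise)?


0b10001011011110010111111100010001 ^ 0b11001101010001011010100111001001 = 0b1000110001111001101011011011000 = 1178392280

1178392280


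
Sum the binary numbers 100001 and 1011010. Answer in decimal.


100001 + 1011010 = 1111011 = 123

123


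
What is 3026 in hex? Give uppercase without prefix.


3026 = BD2 hex

BD2


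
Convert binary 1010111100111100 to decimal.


1010111100111100 in decimal = 44860

44860


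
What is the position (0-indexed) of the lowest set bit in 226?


0b11100010. Lowest set bit at position 1

1


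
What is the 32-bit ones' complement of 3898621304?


3898621304 ^ 4294967295 = 396345991

396345991


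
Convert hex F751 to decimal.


F751 hex = 63313 decimal

63313


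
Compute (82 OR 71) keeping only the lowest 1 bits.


Step 1: 82 | 71 = 87
Step 2: 87 & 1 = 1

1


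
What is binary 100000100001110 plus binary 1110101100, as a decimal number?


100000100001110 + 1110101100 = 100010010111010 = 17594

17594


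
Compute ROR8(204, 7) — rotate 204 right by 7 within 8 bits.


Rotate 0b11001100 right by 7 (8-bit) = 0b10011001 = 153

153


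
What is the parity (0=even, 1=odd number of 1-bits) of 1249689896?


0b1001010011111001100000100101000 has 13 ones => parity 1

1


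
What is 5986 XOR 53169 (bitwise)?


0b1011101100010 ^ 0b1100111110110001 = 0b1101100011010011 = 55507

55507


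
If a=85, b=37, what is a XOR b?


85 ^ 37 = 112

112


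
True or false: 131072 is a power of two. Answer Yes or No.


0b100000000000000000. Only one bit set => Yes

Yes


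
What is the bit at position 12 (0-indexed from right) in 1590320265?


0b1011110110010100101110010001001, position 12 = 1

1


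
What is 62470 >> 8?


0b1111010000000110 >> 8 = 0b11110100 = 244

244


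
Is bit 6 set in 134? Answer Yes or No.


0b10000110, bit 6 = 0. No

No


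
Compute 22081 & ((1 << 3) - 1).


22081 & 7 = 1

1


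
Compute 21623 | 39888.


0b101010001110111 | 0b1001101111010000 = 0b1101111111110111 = 57335

57335


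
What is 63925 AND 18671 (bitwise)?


0b1111100110110101 & 0b100100011101111 = 0b100100010100101 = 18597

18597


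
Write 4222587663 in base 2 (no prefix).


4222587663 = 11111011101011111001001100001111 in binary

11111011101011111001001100001111


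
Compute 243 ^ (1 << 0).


243 ^ (1 << 0) = 243 ^ 1 = 242

242


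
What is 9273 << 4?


0b10010000111001 << 4 = 0b100100001110010000 = 148368

148368


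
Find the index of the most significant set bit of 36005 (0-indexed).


0b1000110010100101. Highest set bit at position 15

15


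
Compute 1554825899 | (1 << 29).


1554825899 | (1 << 29) = 1554825899 | 536870912 = 2091696811

2091696811


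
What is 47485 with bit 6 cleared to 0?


47485 & ~(1 << 6) = 47421

47421


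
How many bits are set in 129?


0b10000001 has 2 set bits

2


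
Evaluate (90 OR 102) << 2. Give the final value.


Step 1: 90 | 102 = 126
Step 2: 126 << 2 = 504

504


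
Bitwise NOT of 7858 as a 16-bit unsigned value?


~0b1111010110010 = 0b1110000101001101 = 57677 (16-bit unsigned)

57677


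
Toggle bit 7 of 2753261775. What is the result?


2753261775 ^ (1 << 7) = 2753261775 ^ 128 = 2753261647

2753261647


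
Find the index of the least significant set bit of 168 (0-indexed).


0b10101000. Lowest set bit at position 3

3


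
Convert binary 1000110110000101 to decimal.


1000110110000101 in decimal = 36229

36229


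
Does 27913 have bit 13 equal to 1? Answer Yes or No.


0b110110100001001, bit 13 = 1. Yes

Yes


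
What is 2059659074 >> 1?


0b1111010110000111110011101000010 >> 1 = 0b111101011000011111001110100001 = 1029829537

1029829537


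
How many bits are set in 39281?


0b1001100101110001 has 8 set bits

8


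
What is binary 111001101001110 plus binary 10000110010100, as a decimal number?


111001101001110 + 10000110010100 = 1001010011100010 = 38114

38114


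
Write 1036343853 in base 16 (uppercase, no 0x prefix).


1036343853 = 3DC55A2D hex

3DC55A2D


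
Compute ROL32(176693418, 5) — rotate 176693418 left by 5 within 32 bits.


Rotate 0b1010100010000010000010101010 left by 5 (32-bit) = 0b1010001000001000001010101000001 = 1359222081

1359222081


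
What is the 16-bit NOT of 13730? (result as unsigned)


~0b11010110100010 = 0b1100101001011101 = 51805 (16-bit unsigned)

51805


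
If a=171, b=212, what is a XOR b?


171 ^ 212 = 127

127


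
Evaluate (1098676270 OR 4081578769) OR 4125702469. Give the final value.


Step 1: 1098676270 | 4081578769 = 4085250879
Step 2: 4085250879 | 4125702469 = 4160748415

4160748415


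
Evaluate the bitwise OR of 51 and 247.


0b110011 | 0b11110111 = 0b11110111 = 247

247


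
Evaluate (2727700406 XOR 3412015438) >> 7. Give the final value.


Step 1: 2727700406 ^ 3412015438 = 1774870264
Step 2: 1774870264 >> 7 = 13866173

13866173


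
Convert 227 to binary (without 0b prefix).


227 = 11100011 in binary

11100011


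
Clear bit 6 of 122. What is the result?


122 & ~(1 << 6) = 58

58


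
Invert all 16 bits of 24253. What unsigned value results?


24253 ^ 65535 = 41282

41282


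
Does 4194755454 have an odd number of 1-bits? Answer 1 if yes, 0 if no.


0b11111010000001101110001101111110 has 19 ones => parity 1

1


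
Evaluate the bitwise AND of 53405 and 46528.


0b1101000010011101 & 0b1011010111000000 = 0b1001000010000000 = 36992

36992


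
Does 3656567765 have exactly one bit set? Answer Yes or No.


0b11011001111100101100101111010101. Multiple bits set => No

No


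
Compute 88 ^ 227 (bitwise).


0b1011000 ^ 0b11100011 = 0b10111011 = 187

187


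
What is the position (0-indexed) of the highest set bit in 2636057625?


0b10011101000111110000110000011001. Highest set bit at position 31

31


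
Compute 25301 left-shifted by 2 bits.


0b110001011010101 << 2 = 0b11000101101010100 = 101204

101204


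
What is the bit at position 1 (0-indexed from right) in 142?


0b10001110, position 1 = 1

1


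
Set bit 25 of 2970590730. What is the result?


2970590730 | (1 << 25) = 2970590730 | 33554432 = 3004145162

3004145162


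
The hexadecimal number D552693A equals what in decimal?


D552693A hex = 3578947898 decimal

3578947898


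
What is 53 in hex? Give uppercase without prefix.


53 = 35 hex

35


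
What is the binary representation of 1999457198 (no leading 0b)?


1999457198 = 1110111001011010100101110101110 in binary

1110111001011010100101110101110


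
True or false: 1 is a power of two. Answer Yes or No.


0b1. Only one bit set => Yes

Yes


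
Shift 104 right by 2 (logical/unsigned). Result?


0b1101000 >> 2 = 0b11010 = 26

26


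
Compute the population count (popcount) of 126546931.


0b111100010101111001111110011 has 18 set bits

18


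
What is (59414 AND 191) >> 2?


Step 1: 59414 & 191 = 22
Step 2: 22 >> 2 = 5

5


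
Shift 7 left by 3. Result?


0b111 << 3 = 0b111000 = 56

56


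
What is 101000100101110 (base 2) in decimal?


101000100101110 in decimal = 20782

20782


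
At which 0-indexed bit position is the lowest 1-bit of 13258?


0b11001111001010. Lowest set bit at position 1

1


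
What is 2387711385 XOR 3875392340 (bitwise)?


0b10001110010100011001010110011001 ^ 0b11100110111111011100101101010100 = 0b1101000101011000101111011001101 = 1756126925

1756126925


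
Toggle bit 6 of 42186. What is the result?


42186 ^ (1 << 6) = 42186 ^ 64 = 42122

42122


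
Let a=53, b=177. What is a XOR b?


53 ^ 177 = 132

132


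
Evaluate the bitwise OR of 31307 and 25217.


0b111101001001011 | 0b110001010000001 = 0b111101011001011 = 31435

31435


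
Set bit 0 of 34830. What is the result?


34830 | (1 << 0) = 34830 | 1 = 34831

34831


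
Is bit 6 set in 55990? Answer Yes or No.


0b1101101010110110, bit 6 = 0. No

No


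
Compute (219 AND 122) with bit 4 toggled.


Step 1: 219 & 122 = 90
Step 2: 90 ^ (1 << 4) = 90 ^ 16 = 74

74


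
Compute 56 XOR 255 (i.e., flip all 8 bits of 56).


56 ^ 255 = 199

199


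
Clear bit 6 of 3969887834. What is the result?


3969887834 & ~(1 << 6) = 3969887770

3969887770


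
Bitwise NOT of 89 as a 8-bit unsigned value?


~0b1011001 = 0b10100110 = 166 (8-bit unsigned)

166


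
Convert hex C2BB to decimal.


C2BB hex = 49851 decimal

49851


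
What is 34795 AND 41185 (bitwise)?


0b1000011111101011 & 0b1010000011100001 = 0b1000000011100001 = 32993

32993


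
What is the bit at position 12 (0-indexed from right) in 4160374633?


0b11110111111110100100011101101001, position 12 = 0

0


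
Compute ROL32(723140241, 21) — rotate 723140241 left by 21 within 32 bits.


Rotate 0b101011000110100011111010010001 left by 21 (32-bit) = 0b11010010001001010110001101000111 = 3525665607

3525665607


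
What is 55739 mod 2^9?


55739 & 511 = 443

443


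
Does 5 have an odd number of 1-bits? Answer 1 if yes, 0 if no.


0b101 has 2 ones => parity 0

0


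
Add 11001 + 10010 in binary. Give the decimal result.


11001 + 10010 = 101011 = 43

43


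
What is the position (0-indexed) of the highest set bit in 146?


0b10010010. Highest set bit at position 7

7


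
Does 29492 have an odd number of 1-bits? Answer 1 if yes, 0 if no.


0b111001100110100 has 8 ones => parity 0

0


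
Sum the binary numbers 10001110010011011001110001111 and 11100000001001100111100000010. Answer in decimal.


10001110010011011001110001111 + 11100000001001100111100000010 = 101101110011101000001010010001 = 768508561

768508561


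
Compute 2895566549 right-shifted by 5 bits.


0b10101100100101101101011011010101 >> 5 = 0b101011001001011011010110110 = 90486454

90486454


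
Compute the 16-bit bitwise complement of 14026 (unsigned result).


~0b11011011001010 = 0b1100100100110101 = 51509 (16-bit unsigned)

51509


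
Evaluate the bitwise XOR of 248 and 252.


0b11111000 ^ 0b11111100 = 0b100 = 4

4


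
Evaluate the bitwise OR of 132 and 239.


0b10000100 | 0b11101111 = 0b11101111 = 239

239


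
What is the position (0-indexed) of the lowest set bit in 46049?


0b1011001111100001. Lowest set bit at position 0

0


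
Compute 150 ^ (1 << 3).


150 ^ (1 << 3) = 150 ^ 8 = 158

158


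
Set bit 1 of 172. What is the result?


172 | (1 << 1) = 172 | 2 = 174

174


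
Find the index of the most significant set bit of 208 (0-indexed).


0b11010000. Highest set bit at position 7

7


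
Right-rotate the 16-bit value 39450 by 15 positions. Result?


Rotate 0b1001101000011010 right by 15 (16-bit) = 0b11010000110101 = 13365

13365


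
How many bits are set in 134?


0b10000110 has 3 set bits

3


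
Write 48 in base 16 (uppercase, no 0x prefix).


48 = 30 hex

30


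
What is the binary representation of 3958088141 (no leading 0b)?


3958088141 = 11101011111010111010000111001101 in binary

11101011111010111010000111001101


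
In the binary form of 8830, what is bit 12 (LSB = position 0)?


0b10001001111110, position 12 = 0

0


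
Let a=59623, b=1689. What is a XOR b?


59623 ^ 1689 = 61054

61054


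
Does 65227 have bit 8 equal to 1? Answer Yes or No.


0b1111111011001011, bit 8 = 0. No

No


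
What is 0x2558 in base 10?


2558 hex = 9560 decimal

9560


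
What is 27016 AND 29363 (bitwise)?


0b110100110001000 & 0b111001010110011 = 0b110000010000000 = 24704

24704


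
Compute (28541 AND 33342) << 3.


Step 1: 28541 & 33342 = 572
Step 2: 572 << 3 = 4576

4576


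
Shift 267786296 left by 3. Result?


0b1111111101100001100000111000 << 3 = 0b1111111101100001100000111000000 = 2142290368

2142290368


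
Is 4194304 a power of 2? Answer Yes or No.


0b10000000000000000000000. Only one bit set => Yes

Yes


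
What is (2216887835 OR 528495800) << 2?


Step 1: 2216887835 | 528495800 = 2678273723
Step 2: 2678273723 << 2 = 10713094892

10713094892


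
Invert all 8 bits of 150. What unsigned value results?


150 ^ 255 = 105

105


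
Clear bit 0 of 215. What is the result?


215 & ~(1 << 0) = 214

214


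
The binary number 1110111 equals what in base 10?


1110111 in decimal = 119

119


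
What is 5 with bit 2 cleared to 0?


5 & ~(1 << 2) = 1

1


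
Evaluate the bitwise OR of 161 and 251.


0b10100001 | 0b11111011 = 0b11111011 = 251

251


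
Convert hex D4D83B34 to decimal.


D4D83B34 hex = 3570940724 decimal

3570940724


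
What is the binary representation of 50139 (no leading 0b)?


50139 = 1100001111011011 in binary

1100001111011011


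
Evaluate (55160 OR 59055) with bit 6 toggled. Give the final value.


Step 1: 55160 | 59055 = 63487
Step 2: 63487 ^ (1 << 6) = 63487 ^ 64 = 63423

63423


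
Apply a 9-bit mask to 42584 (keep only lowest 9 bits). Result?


42584 & 511 = 88

88


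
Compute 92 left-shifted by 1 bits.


0b1011100 << 1 = 0b10111000 = 184

184


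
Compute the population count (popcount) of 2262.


0b100011010110 has 6 set bits

6


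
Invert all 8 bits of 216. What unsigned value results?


216 ^ 255 = 39

39


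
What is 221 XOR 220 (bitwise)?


0b11011101 ^ 0b11011100 = 0b1 = 1

1


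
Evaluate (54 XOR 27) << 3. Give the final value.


Step 1: 54 ^ 27 = 45
Step 2: 45 << 3 = 360

360


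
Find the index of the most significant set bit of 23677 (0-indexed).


0b101110001111101. Highest set bit at position 14

14


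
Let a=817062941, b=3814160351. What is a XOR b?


817062941 ^ 3814160351 = 3554939842

3554939842


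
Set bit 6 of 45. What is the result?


45 | (1 << 6) = 45 | 64 = 109

109


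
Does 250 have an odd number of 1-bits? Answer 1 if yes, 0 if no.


0b11111010 has 6 ones => parity 0

0


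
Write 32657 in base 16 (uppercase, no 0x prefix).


32657 = 7F91 hex

7F91


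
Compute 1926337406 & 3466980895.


0b1110010110100011001001101111110 & 0b11001110101001011110111000011111 = 0b1000010100000011000001000011110 = 1115783710

1115783710


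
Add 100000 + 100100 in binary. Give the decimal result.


100000 + 100100 = 1000100 = 68

68


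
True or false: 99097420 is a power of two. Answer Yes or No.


0b101111010000001101101001100. Multiple bits set => No

No


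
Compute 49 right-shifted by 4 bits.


0b110001 >> 4 = 0b11 = 3

3


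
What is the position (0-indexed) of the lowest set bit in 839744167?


0b110010000011010111101010100111. Lowest set bit at position 0

0


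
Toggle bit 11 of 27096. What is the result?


27096 ^ (1 << 11) = 27096 ^ 2048 = 25048

25048


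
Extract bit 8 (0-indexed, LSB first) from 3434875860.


0b11001100101111000000101111010100, position 8 = 1

1


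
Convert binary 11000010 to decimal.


11000010 in decimal = 194

194


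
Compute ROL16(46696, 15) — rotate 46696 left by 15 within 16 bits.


Rotate 0b1011011001101000 left by 15 (16-bit) = 0b101101100110100 = 23348

23348


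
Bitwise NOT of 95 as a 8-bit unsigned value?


~0b1011111 = 0b10100000 = 160 (8-bit unsigned)

160


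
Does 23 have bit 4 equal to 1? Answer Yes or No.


0b10111, bit 4 = 1. Yes

Yes


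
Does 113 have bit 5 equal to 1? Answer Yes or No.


0b1110001, bit 5 = 1. Yes

Yes


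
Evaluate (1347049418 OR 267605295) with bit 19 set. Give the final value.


Step 1: 1347049418 | 267605295 = 1610307567
Step 2: 1610307567 | (1 << 19) = 1610307567 | 524288 = 1610307567

1610307567


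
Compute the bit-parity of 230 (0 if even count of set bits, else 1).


0b11100110 has 5 ones => parity 1

1


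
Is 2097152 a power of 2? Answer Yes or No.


0b1000000000000000000000. Only one bit set => Yes

Yes


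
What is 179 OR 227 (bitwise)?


0b10110011 | 0b11100011 = 0b11110011 = 243

243


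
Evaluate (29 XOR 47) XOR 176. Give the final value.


Step 1: 29 ^ 47 = 50
Step 2: 50 ^ 176 = 130

130


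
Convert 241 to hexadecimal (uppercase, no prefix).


241 = F1 hex

F1


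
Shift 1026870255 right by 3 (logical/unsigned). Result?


0b111101001101001100101111101111 >> 3 = 0b111101001101001100101111101 = 128358781

128358781


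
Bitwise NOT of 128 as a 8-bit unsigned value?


~0b10000000 = 0b1111111 = 127 (8-bit unsigned)

127


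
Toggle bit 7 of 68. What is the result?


68 ^ (1 << 7) = 68 ^ 128 = 196

196


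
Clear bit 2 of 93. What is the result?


93 & ~(1 << 2) = 89

89


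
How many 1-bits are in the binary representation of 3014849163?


0b10110011101100101111001010001011 has 18 set bits

18


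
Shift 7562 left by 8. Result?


0b1110110001010 << 8 = 0b111011000101000000000 = 1935872

1935872


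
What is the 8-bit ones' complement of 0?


0 ^ 255 = 255

255


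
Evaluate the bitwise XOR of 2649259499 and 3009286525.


0b10011101111010000111110111101011 ^ 0b10110011010111100001000101111101 = 0b101110101101100110110010010110 = 783707286

783707286


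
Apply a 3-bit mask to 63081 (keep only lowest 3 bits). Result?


63081 & 7 = 1

1


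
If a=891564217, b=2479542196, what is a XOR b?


891564217 ^ 2479542196 = 2800680717

2800680717


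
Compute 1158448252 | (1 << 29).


1158448252 | (1 << 29) = 1158448252 | 536870912 = 1695319164

1695319164


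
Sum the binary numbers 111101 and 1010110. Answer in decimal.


111101 + 1010110 = 10010011 = 147

147


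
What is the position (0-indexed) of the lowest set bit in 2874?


0b101100111010. Lowest set bit at position 1

1


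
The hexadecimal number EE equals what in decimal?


EE hex = 238 decimal

238


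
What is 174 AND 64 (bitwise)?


0b10101110 & 0b1000000 = 0b0 = 0

0


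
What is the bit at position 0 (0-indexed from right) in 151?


0b10010111, position 0 = 1

1


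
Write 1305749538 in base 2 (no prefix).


1305749538 = 1001101110101000010100000100010 in binary

1001101110101000010100000100010


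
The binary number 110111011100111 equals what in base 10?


110111011100111 in decimal = 28391

28391


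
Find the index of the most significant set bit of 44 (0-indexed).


0b101100. Highest set bit at position 5

5


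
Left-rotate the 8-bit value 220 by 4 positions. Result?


Rotate 0b11011100 left by 4 (8-bit) = 0b11001101 = 205

205


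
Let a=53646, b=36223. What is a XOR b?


53646 ^ 36223 = 23793

23793


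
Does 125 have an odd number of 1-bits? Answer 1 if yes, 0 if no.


0b1111101 has 6 ones => parity 0

0


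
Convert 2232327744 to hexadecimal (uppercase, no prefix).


2232327744 = 850E9E40 hex

850E9E40


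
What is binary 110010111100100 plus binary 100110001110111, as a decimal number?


110010111100100 + 100110001110111 = 1011001001011011 = 45659

45659


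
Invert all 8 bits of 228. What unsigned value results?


228 ^ 255 = 27

27


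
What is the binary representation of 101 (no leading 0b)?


101 = 1100101 in binary

1100101


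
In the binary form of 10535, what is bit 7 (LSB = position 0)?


0b10100100100111, position 7 = 0

0


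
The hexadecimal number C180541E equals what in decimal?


C180541E hex = 3246412830 decimal

3246412830


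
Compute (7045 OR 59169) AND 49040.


Step 1: 7045 | 59169 = 65445
Step 2: 65445 & 49040 = 49024

49024


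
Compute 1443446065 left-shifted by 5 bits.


0b1010110000010010011110100110001 << 5 = 0b101011000001001001111010011000100000 = 46190274080

46190274080


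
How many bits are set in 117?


0b1110101 has 5 set bits

5


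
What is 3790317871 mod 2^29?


3790317871 & 536870911 = 32221487

32221487


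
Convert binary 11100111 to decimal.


11100111 in decimal = 231

231


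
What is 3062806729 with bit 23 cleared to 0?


3062806729 & ~(1 << 23) = 3054418121

3054418121


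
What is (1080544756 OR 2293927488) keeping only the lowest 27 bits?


Step 1: 1080544756 | 2293927488 = 3372208116
Step 2: 3372208116 & 134217727 = 16764916

16764916


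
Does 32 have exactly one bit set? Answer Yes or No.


0b100000. Only one bit set => Yes

Yes


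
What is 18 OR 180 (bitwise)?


0b10010 | 0b10110100 = 0b10110110 = 182

182


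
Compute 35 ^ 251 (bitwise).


0b100011 ^ 0b11111011 = 0b11011000 = 216

216


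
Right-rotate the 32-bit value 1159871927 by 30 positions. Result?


Rotate 0b1000101001000100011110110110111 right by 30 (32-bit) = 0b10100100010001111011011011101 = 344520413

344520413


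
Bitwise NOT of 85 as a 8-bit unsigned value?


~0b1010101 = 0b10101010 = 170 (8-bit unsigned)

170
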